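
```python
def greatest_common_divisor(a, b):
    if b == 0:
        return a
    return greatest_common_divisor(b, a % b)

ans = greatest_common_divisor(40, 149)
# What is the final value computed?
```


greatest_common_divisor(40, 149)
= greatest_common_divisor(149, 40 % 149) = greatest_common_divisor(149, 40)
= greatest_common_divisor(40, 149 % 40) = greatest_common_divisor(40, 29)
= greatest_common_divisor(29, 40 % 29) = greatest_common_divisor(29, 11)
= greatest_common_divisor(11, 29 % 11) = greatest_common_divisor(11, 7)
= greatest_common_divisor(7, 11 % 7) = greatest_common_divisor(7, 4)
= greatest_common_divisor(4, 7 % 4) = greatest_common_divisor(4, 3)
= greatest_common_divisor(3, 4 % 3) = greatest_common_divisor(3, 1)
= greatest_common_divisor(1, 3 % 1) = greatest_common_divisor(1, 0)
b == 0, return a = 1


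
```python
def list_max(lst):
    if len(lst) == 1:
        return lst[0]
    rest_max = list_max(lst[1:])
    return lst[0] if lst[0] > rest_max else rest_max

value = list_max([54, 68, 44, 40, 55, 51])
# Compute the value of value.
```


list_max([54, 68, 44, 40, 55, 51])
= compare 54 with list_max([68, 44, 40, 55, 51])
= compare 68 with list_max([44, 40, 55, 51])
= compare 44 with list_max([40, 55, 51])
= compare 40 with list_max([55, 51])
= compare 55 with list_max([51])
Base: list_max([51]) = 51
compare 55 with 51: max = 55
compare 40 with 55: max = 55
compare 44 with 55: max = 55
compare 68 with 55: max = 68
compare 54 with 68: max = 68
= 68


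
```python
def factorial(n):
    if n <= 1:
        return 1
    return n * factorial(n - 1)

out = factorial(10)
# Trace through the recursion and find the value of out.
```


factorial(10)
= 10 * factorial(9)
= 10 * 9 * factorial(8)
= 10 * 9 * 8 * factorial(7)
= 10 * 9 * 8 * 7 * factorial(6)
= 10 * 9 * 8 * 7 * 6 * factorial(5)
= 10 * 9 * 8 * 7 * 6 * 5 * factorial(4)
= 10 * 9 * 8 * 7 * 6 * 5 * 4 * factorial(3)
= 10 * 9 * 8 * 7 * 6 * 5 * 4 * 3 * factorial(2)
= 10 * 9 * 8 * 7 * 6 * 5 * 4 * 3 * 2 * factorial(1)
= 10 * 9 * 8 * 7 * 6 * 5 * 4 * 3 * 2 * 1
= 3628800


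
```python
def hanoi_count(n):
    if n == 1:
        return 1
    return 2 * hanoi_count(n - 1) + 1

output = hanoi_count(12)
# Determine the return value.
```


hanoi_count(12)
= 2 * hanoi_count(11) + 1
= 2 * (2 * hanoi_count(10) + 1) + 1
= 2 * (2 * (2 * hanoi_count(9) + 1) + 1) + 1
= 2 * (2 * (2 * (2 * hanoi_count(8) + 1) + 1) + 1) + 1
= 2 * (2 * (2 * (2 * (2 * hanoi_count(7) + 1) + 1) + 1) + 1) + 1
= 2 * (2 * (2 * (2 * (2 * (2 * hanoi_count(6) + 1) + 1) + 1) + 1) + 1) + 1
= 2 * (2 * (2 * (2 * (2 * (2 * (2 * hanoi_count(5) + 1) + 1) + 1) + 1) + 1) + 1) + 1
= 2 * (2 * (2 * (2 * (2 * (2 * (2 * (2 * hanoi_count(4) + 1) + 1) + 1) + 1) + 1) + 1) + 1) + 1
= 2 * (2 * (2 * (2 * (2 * (2 * (2 * (2 * (2 * hanoi_count(3) + 1) + 1) + 1) + 1) + 1) + 1) + 1) + 1) + 1
= 2 * (2 * (2 * (2 * (2 * (2 * (2 * (2 * (2 * (2 * hanoi_count(2) + 1) + 1) + 1) + 1) + 1) + 1) + 1) + 1) + 1) + 1
= 2 * (2 * (2 * (2 * (2 * (2 * (2 * (2 * (2 * (2 * (2 * hanoi_count(1) + 1) + 1) + 1) + 1) + 1) + 1) + 1) + 1) + 1) + 1) + 1
Now compute bottom-up:
hanoi_count(1) = 1
hanoi_count(2) = 2 * 1 + 1 = 3
hanoi_count(3) = 2 * 3 + 1 = 7
hanoi_count(4) = 2 * 7 + 1 = 15
hanoi_count(5) = 2 * 15 + 1 = 31
hanoi_count(6) = 2 * 31 + 1 = 63
hanoi_count(7) = 2 * 63 + 1 = 127
hanoi_count(8) = 2 * 127 + 1 = 255
hanoi_count(9) = 2 * 255 + 1 = 511
hanoi_count(10) = 2 * 511 + 1 = 1023
hanoi_count(11) = 2 * 1023 + 1 = 2047
hanoi_count(12) = 2 * 2047 + 1 = 4095
= 4095


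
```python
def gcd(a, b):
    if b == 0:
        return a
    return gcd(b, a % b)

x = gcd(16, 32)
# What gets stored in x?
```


gcd(16, 32)
= gcd(32, 16 % 32) = gcd(32, 16)
= gcd(16, 32 % 16) = gcd(16, 0)
b == 0, return a = 16


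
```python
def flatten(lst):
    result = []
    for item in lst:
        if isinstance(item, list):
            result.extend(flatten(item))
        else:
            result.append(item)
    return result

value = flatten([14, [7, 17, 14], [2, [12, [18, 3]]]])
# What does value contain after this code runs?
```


flatten([14, [7, 17, 14], [2, [12, [18, 3]]]])
Processing each element:
  14 is not a list -> append 14
  [7, 17, 14] is a list -> flatten recursively -> [7, 17, 14]
  [2, [12, [18, 3]]] is a list -> flatten recursively -> [2, 12, 18, 3]
= [14, 7, 17, 14, 2, 12, 18, 3]


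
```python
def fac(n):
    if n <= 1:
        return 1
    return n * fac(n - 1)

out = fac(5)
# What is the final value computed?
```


fac(5)
= 5 * fac(4)
= 5 * 4 * fac(3)
= 5 * 4 * 3 * fac(2)
= 5 * 4 * 3 * 2 * fac(1)
= 5 * 4 * 3 * 2 * 1
= 120


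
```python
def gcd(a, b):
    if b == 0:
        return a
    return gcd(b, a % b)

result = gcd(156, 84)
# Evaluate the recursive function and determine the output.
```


gcd(156, 84)
= gcd(84, 156 % 84) = gcd(84, 72)
= gcd(72, 84 % 72) = gcd(72, 12)
= gcd(12, 72 % 12) = gcd(12, 0)
b == 0, return a = 12


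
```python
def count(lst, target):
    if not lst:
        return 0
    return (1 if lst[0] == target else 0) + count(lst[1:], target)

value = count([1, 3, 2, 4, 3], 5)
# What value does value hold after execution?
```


count([1, 3, 2, 4, 3], 5)
lst[0]=1 != 5: 0 + count([3, 2, 4, 3], 5)
lst[0]=3 != 5: 0 + count([2, 4, 3], 5)
lst[0]=2 != 5: 0 + count([4, 3], 5)
lst[0]=4 != 5: 0 + count([3], 5)
lst[0]=3 != 5: 0 + count([], 5)
= 0


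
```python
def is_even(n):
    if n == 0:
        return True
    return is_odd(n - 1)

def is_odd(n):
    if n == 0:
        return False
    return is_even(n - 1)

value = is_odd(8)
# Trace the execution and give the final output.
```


is_odd(8)
= is_even(7)
= is_odd(6)
= is_even(5)
= is_odd(4)
= is_even(3)
= is_odd(2)
= is_even(1)
= is_odd(0)
n == 0: return False
= False


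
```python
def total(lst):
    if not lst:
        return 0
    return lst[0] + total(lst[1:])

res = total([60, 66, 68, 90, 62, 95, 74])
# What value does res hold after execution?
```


total([60, 66, 68, 90, 62, 95, 74])
= 60 + total([66, 68, 90, 62, 95, 74])
= 60 + 66 + total([68, 90, 62, 95, 74])
= 60 + 66 + 68 + total([90, 62, 95, 74])
= 60 + 66 + 68 + 90 + total([62, 95, 74])
= 60 + 66 + 68 + 90 + 62 + total([95, 74])
= 60 + 66 + 68 + 90 + 62 + 95 + total([74])
= 60 + 66 + 68 + 90 + 62 + 95 + 74 + total([])
= 60 + 66 + 68 + 90 + 62 + 95 + 74 + 0
= 515


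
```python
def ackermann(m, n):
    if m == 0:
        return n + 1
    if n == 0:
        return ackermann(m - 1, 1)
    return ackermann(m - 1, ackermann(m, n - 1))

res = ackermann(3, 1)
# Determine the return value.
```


ackermann(3, 1)
= ackermann(2, ackermann(3, 0))
First compute ackermann(3, 0) = 5
= ackermann(2, 5)
= 13


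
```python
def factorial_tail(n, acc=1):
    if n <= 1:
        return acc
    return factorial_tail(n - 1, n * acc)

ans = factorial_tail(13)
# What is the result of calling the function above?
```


factorial_tail(13, 1)
= factorial_tail(12, 13 * 1) = factorial_tail(12, 13)
= factorial_tail(11, 12 * 13) = factorial_tail(11, 156)
= factorial_tail(10, 11 * 156) = factorial_tail(10, 1716)
= factorial_tail(9, 10 * 1716) = factorial_tail(9, 17160)
= factorial_tail(8, 9 * 17160) = factorial_tail(8, 154440)
= factorial_tail(7, 8 * 154440) = factorial_tail(7, 1235520)
= factorial_tail(6, 7 * 1235520) = factorial_tail(6, 8648640)
= factorial_tail(5, 6 * 8648640) = factorial_tail(5, 51891840)
= factorial_tail(4, 5 * 51891840) = factorial_tail(4, 259459200)
= factorial_tail(3, 4 * 259459200) = factorial_tail(3, 1037836800)
= factorial_tail(2, 3 * 1037836800) = factorial_tail(2, 3113510400)
= factorial_tail(1, 2 * 3113510400) = factorial_tail(1, 6227020800)
n <= 1, return acc = 6227020800


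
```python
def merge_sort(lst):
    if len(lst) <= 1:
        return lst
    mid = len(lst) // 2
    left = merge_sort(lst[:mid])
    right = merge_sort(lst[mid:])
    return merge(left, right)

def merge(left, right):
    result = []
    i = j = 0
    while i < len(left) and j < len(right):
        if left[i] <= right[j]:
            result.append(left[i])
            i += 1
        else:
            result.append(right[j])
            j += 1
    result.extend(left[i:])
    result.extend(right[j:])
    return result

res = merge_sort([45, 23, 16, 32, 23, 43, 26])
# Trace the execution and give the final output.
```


merge_sort([45, 23, 16, 32, 23, 43, 26])
Split into [45, 23, 16] and [32, 23, 43, 26]
Left sorted: [16, 23, 45]
Right sorted: [23, 26, 32, 43]
Merge [16, 23, 45] and [23, 26, 32, 43]
= [16, 23, 23, 26, 32, 43, 45]


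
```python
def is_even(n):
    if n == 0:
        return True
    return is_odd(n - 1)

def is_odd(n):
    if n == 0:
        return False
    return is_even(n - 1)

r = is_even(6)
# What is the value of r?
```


is_even(6)
= is_odd(5)
= is_even(4)
= is_odd(3)
= is_even(2)
= is_odd(1)
= is_even(0)
n == 0: return True
= True


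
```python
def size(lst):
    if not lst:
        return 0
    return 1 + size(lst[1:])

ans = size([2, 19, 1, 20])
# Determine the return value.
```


size([2, 19, 1, 20])
= 1 + size([19, 1, 20])
= 1 + 1 + size([1, 20])
= 1 + 1 + 1 + size([20])
= 1 + 1 + 1 + 1 + size([])
= 1 + 1 + 1 + 1 + 0
= 4


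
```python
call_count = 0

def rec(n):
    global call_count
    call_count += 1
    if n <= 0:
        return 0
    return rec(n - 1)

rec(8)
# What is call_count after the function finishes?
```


rec(8) calls rec(7) calls ... calls rec(0)
Total calls: 8 + 1 (for base case) = 9


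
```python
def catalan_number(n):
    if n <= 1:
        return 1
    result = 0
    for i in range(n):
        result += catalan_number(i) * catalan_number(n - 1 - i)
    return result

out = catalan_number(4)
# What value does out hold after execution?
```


catalan_number(4)
= sum of catalan_number(i) * catalan_number(4-1-i) for i in 0..3
First compute sub-values bottom-up:
  catalan_number(0) = 1, catalan_number(1) = 1
  catalan_number(2) = 1*1 + 1*1 = 2
  catalan_number(3) = 1*2 + 1*1 + 2*1 = 5
Now catalan_number(4):
  catalan_number(0)*catalan_number(3) = 1*5 = 5
  catalan_number(1)*catalan_number(2) = 1*2 = 2
  catalan_number(2)*catalan_number(1) = 2*1 = 2
  catalan_number(3)*catalan_number(0) = 5*1 = 5
= 5 + 2 + 2 + 5
= 14


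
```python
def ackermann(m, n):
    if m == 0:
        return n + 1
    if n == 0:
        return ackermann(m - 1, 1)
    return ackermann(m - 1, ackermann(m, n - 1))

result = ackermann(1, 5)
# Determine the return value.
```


ackermann(1, 5)
= ackermann(0, ackermann(1, 4))
First compute ackermann(1, 4) = 6
= ackermann(0, 6)
= 7


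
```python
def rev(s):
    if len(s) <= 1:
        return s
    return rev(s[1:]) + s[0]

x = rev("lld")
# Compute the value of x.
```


rev("lld")
= rev("ld") + "l"
= rev("d") + "l" + "l"
= "d" + "l" + "l"
= "dll"


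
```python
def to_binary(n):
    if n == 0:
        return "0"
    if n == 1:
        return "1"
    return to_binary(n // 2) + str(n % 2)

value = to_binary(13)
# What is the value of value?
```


to_binary(13)
= to_binary(6) + "1"
= to_binary(3) + "0" + "1"
= to_binary(1) + "1" + "0" + "1"
= "1" + "1" + "0" + "1"
= "1101"


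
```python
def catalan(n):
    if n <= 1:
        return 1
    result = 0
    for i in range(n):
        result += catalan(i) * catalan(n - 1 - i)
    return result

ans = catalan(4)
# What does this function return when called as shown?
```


catalan(4)
= sum of catalan(i) * catalan(4-1-i) for i in 0..3
First compute sub-values bottom-up:
  catalan(0) = 1, catalan(1) = 1
  catalan(2) = 1*1 + 1*1 = 2
  catalan(3) = 1*2 + 1*1 + 2*1 = 5
Now catalan(4):
  catalan(0)*catalan(3) = 1*5 = 5
  catalan(1)*catalan(2) = 1*2 = 2
  catalan(2)*catalan(1) = 2*1 = 2
  catalan(3)*catalan(0) = 5*1 = 5
= 5 + 2 + 2 + 5
= 14


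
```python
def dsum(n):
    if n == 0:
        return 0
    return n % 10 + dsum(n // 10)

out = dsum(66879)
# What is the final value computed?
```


dsum(66879)
= 9 + dsum(6687)
= 9 + 7 + dsum(668)
= 9 + 7 + 8 + dsum(66)
= 9 + 7 + 8 + 6 + dsum(6)
= 9 + 7 + 8 + 6 + 6 + dsum(0)
= 9 + 7 + 8 + 6 + 6 + 0
= 36


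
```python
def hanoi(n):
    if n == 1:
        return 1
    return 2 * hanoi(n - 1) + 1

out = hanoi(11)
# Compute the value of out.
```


hanoi(11)
= 2 * hanoi(10) + 1
= 2 * (2 * hanoi(9) + 1) + 1
= 2 * (2 * (2 * hanoi(8) + 1) + 1) + 1
= 2 * (2 * (2 * (2 * hanoi(7) + 1) + 1) + 1) + 1
= 2 * (2 * (2 * (2 * (2 * hanoi(6) + 1) + 1) + 1) + 1) + 1
= 2 * (2 * (2 * (2 * (2 * (2 * hanoi(5) + 1) + 1) + 1) + 1) + 1) + 1
= 2 * (2 * (2 * (2 * (2 * (2 * (2 * hanoi(4) + 1) + 1) + 1) + 1) + 1) + 1) + 1
= 2 * (2 * (2 * (2 * (2 * (2 * (2 * (2 * hanoi(3) + 1) + 1) + 1) + 1) + 1) + 1) + 1) + 1
= 2 * (2 * (2 * (2 * (2 * (2 * (2 * (2 * (2 * hanoi(2) + 1) + 1) + 1) + 1) + 1) + 1) + 1) + 1) + 1
= 2 * (2 * (2 * (2 * (2 * (2 * (2 * (2 * (2 * (2 * hanoi(1) + 1) + 1) + 1) + 1) + 1) + 1) + 1) + 1) + 1) + 1
Now compute bottom-up:
hanoi(1) = 1
hanoi(2) = 2 * 1 + 1 = 3
hanoi(3) = 2 * 3 + 1 = 7
hanoi(4) = 2 * 7 + 1 = 15
hanoi(5) = 2 * 15 + 1 = 31
hanoi(6) = 2 * 31 + 1 = 63
hanoi(7) = 2 * 63 + 1 = 127
hanoi(8) = 2 * 127 + 1 = 255
hanoi(9) = 2 * 255 + 1 = 511
hanoi(10) = 2 * 511 + 1 = 1023
hanoi(11) = 2 * 1023 + 1 = 2047
= 2047


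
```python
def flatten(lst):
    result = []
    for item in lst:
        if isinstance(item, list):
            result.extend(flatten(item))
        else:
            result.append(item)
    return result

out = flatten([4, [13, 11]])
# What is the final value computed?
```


flatten([4, [13, 11]])
Processing each element:
  4 is not a list -> append 4
  [13, 11] is a list -> flatten recursively -> [13, 11]
= [4, 13, 11]


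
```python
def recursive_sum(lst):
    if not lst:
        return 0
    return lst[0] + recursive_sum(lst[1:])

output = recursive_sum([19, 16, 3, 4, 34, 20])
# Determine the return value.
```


recursive_sum([19, 16, 3, 4, 34, 20])
= 19 + recursive_sum([16, 3, 4, 34, 20])
= 19 + 16 + recursive_sum([3, 4, 34, 20])
= 19 + 16 + 3 + recursive_sum([4, 34, 20])
= 19 + 16 + 3 + 4 + recursive_sum([34, 20])
= 19 + 16 + 3 + 4 + 34 + recursive_sum([20])
= 19 + 16 + 3 + 4 + 34 + 20 + recursive_sum([])
= 19 + 16 + 3 + 4 + 34 + 20 + 0
= 96


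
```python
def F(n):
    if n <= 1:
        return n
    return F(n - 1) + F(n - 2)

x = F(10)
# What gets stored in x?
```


F(10)
= F(9) + F(8)
= (F(8) + F(7)) + F(8)
Computing bottom-up: F(0)=0, F(1)=1, F(2)=1, F(3)=2, F(4)=3, F(5)=5, F(6)=8, F(7)=13, F(8)=21, F(9)=34, F(10)=55
= 55


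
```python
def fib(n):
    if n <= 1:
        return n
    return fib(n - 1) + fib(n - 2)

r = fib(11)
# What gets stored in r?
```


fib(11)
= fib(10) + fib(9)
= (fib(9) + fib(8)) + fib(9)
Computing bottom-up: fib(0)=0, fib(1)=1, fib(2)=1, fib(3)=2, fib(4)=3, fib(5)=5, fib(6)=8, fib(7)=13, fib(8)=21, fib(9)=34, fib(10)=55, fib(11)=89
= 89


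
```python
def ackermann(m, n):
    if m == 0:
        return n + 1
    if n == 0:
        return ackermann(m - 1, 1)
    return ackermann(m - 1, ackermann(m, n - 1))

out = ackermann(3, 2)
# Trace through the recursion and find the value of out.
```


ackermann(3, 2)
= ackermann(2, ackermann(3, 1))
First compute ackermann(3, 1) = 13
= ackermann(2, 13)
= 29


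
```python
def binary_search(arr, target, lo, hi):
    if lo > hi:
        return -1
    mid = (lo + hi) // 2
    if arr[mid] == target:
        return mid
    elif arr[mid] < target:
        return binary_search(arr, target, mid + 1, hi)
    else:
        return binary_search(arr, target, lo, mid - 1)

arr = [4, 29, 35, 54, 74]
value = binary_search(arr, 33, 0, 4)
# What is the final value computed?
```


binary_search(arr, 33, 0, 4)
lo=0, hi=4, mid=2, arr[mid]=35
35 > 33, search left half
lo=0, hi=1, mid=0, arr[mid]=4
4 < 33, search right half
lo=1, hi=1, mid=1, arr[mid]=29
29 < 33, search right half
lo > hi, target not found, return -1
= -1


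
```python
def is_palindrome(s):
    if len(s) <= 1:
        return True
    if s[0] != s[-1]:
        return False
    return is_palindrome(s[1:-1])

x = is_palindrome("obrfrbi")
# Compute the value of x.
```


is_palindrome("obrfrbi")
"obrfrbi": s[0]='o' != s[-1]='i' -> False
= False


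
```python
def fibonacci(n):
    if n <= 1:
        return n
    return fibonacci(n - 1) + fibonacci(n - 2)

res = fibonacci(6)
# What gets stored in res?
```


fibonacci(6)
= fibonacci(5) + fibonacci(4)
= (fibonacci(4) + fibonacci(3)) + fibonacci(4)
Computing bottom-up: fibonacci(0)=0, fibonacci(1)=1, fibonacci(2)=1, fibonacci(3)=2, fibonacci(4)=3, fibonacci(5)=5, fibonacci(6)=8
= 8


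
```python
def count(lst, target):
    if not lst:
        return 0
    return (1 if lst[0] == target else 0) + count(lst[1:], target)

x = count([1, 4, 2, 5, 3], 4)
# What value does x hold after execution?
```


count([1, 4, 2, 5, 3], 4)
lst[0]=1 != 4: 0 + count([4, 2, 5, 3], 4)
lst[0]=4 == 4: 1 + count([2, 5, 3], 4)
lst[0]=2 != 4: 0 + count([5, 3], 4)
lst[0]=5 != 4: 0 + count([3], 4)
lst[0]=3 != 4: 0 + count([], 4)
= 1


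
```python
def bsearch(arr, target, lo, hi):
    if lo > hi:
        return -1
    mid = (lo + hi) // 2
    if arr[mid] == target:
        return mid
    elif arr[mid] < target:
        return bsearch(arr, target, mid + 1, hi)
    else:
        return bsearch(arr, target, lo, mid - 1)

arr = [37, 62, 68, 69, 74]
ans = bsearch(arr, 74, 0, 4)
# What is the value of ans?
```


bsearch(arr, 74, 0, 4)
lo=0, hi=4, mid=2, arr[mid]=68
68 < 74, search right half
lo=3, hi=4, mid=3, arr[mid]=69
69 < 74, search right half
lo=4, hi=4, mid=4, arr[mid]=74
arr[4] == 74, found at index 4
= 4


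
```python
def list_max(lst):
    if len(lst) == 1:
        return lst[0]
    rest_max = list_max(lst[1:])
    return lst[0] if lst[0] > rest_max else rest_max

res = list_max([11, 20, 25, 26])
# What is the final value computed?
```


list_max([11, 20, 25, 26])
= compare 11 with list_max([20, 25, 26])
= compare 20 with list_max([25, 26])
= compare 25 with list_max([26])
Base: list_max([26]) = 26
compare 25 with 26: max = 26
compare 20 with 26: max = 26
compare 11 with 26: max = 26
= 26


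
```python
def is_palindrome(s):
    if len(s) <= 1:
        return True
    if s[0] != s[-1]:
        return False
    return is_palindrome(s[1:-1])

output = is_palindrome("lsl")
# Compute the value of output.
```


is_palindrome("lsl")
"lsl": s[0]='l' == s[-1]='l' -> is_palindrome("s")
"s": len <= 1 -> True
= True


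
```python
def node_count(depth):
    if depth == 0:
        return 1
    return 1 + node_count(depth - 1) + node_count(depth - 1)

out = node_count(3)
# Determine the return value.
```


node_count(3)
= 1 + node_count(2) + node_count(2)
= 1 + 2 * node_count(2)
node_count(k) = 2^(k+1) - 1
node_count(0) = 1
node_count(1) = 3
node_count(2) = 7
node_count(3) = 15
node_count(3) = 2^4 - 1 = 15


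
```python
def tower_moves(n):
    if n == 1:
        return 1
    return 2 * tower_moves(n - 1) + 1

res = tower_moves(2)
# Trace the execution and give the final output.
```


tower_moves(2)
= 2 * tower_moves(1) + 1
Now compute bottom-up:
tower_moves(1) = 1
tower_moves(2) = 2 * 1 + 1 = 3
= 3


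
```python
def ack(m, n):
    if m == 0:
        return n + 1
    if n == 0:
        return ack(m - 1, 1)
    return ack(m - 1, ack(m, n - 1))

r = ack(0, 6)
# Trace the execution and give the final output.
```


ack(0, 6)
m == 0: return 6 + 1 = 7
= 7


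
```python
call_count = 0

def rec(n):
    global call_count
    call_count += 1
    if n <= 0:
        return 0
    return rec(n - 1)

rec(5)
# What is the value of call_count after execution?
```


rec(5) calls rec(4) calls ... calls rec(0)
Total calls: 5 + 1 (for base case) = 6


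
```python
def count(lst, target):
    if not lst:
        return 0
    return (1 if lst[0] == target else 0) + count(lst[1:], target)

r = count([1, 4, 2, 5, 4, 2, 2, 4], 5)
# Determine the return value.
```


count([1, 4, 2, 5, 4, 2, 2, 4], 5)
lst[0]=1 != 5: 0 + count([4, 2, 5, 4, 2, 2, 4], 5)
lst[0]=4 != 5: 0 + count([2, 5, 4, 2, 2, 4], 5)
lst[0]=2 != 5: 0 + count([5, 4, 2, 2, 4], 5)
lst[0]=5 == 5: 1 + count([4, 2, 2, 4], 5)
lst[0]=4 != 5: 0 + count([2, 2, 4], 5)
lst[0]=2 != 5: 0 + count([2, 4], 5)
lst[0]=2 != 5: 0 + count([4], 5)
lst[0]=4 != 5: 0 + count([], 5)
= 1


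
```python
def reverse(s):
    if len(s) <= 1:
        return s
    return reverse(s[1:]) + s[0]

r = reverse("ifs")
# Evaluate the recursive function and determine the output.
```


reverse("ifs")
= reverse("fs") + "i"
= reverse("s") + "f" + "i"
= "s" + "f" + "i"
= "sfi"


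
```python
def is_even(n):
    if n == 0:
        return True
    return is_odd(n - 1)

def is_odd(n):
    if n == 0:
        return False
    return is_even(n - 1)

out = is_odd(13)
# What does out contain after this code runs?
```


is_odd(13)
= is_even(12)
= is_odd(11)
= is_even(10)
= is_odd(9)
= is_even(8)
= is_odd(7)
= is_even(6)
= is_odd(5)
= is_even(4)
= is_odd(3)
= is_even(2)
= is_odd(1)
= is_even(0)
n == 0: return True
= True


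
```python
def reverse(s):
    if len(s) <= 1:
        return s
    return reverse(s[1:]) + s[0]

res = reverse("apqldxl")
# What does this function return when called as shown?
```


reverse("apqldxl")
= reverse("pqldxl") + "a"
= reverse("qldxl") + "p" + "a"
= reverse("ldxl") + "q" + "p" + "a"
= reverse("dxl") + "l" + "q" + "p" + "a"
= reverse("xl") + "d" + "l" + "q" + "p" + "a"
= reverse("l") + "x" + "d" + "l" + "q" + "p" + "a"
= "l" + "x" + "d" + "l" + "q" + "p" + "a"
= "lxdlqpa"


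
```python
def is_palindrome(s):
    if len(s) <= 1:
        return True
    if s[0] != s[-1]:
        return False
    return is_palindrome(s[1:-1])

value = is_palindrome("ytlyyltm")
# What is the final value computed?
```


is_palindrome("ytlyyltm")
"ytlyyltm": s[0]='y' != s[-1]='m' -> False
= False


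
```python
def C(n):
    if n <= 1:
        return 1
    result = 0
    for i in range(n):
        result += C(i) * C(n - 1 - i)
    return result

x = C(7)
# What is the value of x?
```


C(7)
= sum of C(i) * C(7-1-i) for i in 0..6
First compute sub-values bottom-up:
  C(0) = 1, C(1) = 1
  C(2) = 1*1 + 1*1 = 2
  C(3) = 1*2 + 1*1 + 2*1 = 5
  C(4) = 1*5 + 1*2 + 2*1 + 5*1 = 14
  C(5) = 1*14 + 1*5 + 2*2 + 5*1 + 14*1 = 42
  C(6) = 1*42 + 1*14 + 2*5 + 5*2 + 14*1 + 42*1 = 132
Now C(7):
  C(0)*C(6) = 1*132 = 132
  C(1)*C(5) = 1*42 = 42
  C(2)*C(4) = 2*14 = 28
  C(3)*C(3) = 5*5 = 25
  C(4)*C(2) = 14*2 = 28
  C(5)*C(1) = 42*1 = 42
  C(6)*C(0) = 132*1 = 132
= 132 + 42 + 28 + 25 + 28 + 42 + 132
= 429


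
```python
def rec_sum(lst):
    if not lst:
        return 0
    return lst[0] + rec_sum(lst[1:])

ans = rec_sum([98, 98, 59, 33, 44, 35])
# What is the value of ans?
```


rec_sum([98, 98, 59, 33, 44, 35])
= 98 + rec_sum([98, 59, 33, 44, 35])
= 98 + 98 + rec_sum([59, 33, 44, 35])
= 98 + 98 + 59 + rec_sum([33, 44, 35])
= 98 + 98 + 59 + 33 + rec_sum([44, 35])
= 98 + 98 + 59 + 33 + 44 + rec_sum([35])
= 98 + 98 + 59 + 33 + 44 + 35 + rec_sum([])
= 98 + 98 + 59 + 33 + 44 + 35 + 0
= 367


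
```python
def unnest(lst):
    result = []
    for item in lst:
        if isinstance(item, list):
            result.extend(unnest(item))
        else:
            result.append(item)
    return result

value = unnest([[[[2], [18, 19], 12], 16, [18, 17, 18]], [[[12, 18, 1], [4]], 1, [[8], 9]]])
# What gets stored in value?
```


unnest([[[[2], [18, 19], 12], 16, [18, 17, 18]], [[[12, 18, 1], [4]], 1, [[8], 9]]])
Processing each element:
  [[[2], [18, 19], 12], 16, [18, 17, 18]] is a list -> unnest recursively -> [2, 18, 19, 12, 16, 18, 17, 18]
  [[[12, 18, 1], [4]], 1, [[8], 9]] is a list -> unnest recursively -> [12, 18, 1, 4, 1, 8, 9]
= [2, 18, 19, 12, 16, 18, 17, 18, 12, 18, 1, 4, 1, 8, 9]


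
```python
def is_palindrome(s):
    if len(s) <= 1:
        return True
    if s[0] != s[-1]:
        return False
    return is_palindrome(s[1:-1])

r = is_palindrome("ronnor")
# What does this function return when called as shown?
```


is_palindrome("ronnor")
"ronnor": s[0]='r' == s[-1]='r' -> is_palindrome("onno")
"onno": s[0]='o' == s[-1]='o' -> is_palindrome("nn")
"nn": s[0]='n' == s[-1]='n' -> is_palindrome("")
"": len <= 1 -> True
= True


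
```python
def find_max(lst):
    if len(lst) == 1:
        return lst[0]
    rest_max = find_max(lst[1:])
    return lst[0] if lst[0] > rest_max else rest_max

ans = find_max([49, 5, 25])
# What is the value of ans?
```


find_max([49, 5, 25])
= compare 49 with find_max([5, 25])
= compare 5 with find_max([25])
Base: find_max([25]) = 25
compare 5 with 25: max = 25
compare 49 with 25: max = 49
= 49


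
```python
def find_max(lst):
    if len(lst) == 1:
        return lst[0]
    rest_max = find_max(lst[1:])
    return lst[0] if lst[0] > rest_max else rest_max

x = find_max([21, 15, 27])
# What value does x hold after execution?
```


find_max([21, 15, 27])
= compare 21 with find_max([15, 27])
= compare 15 with find_max([27])
Base: find_max([27]) = 27
compare 15 with 27: max = 27
compare 21 with 27: max = 27
= 27


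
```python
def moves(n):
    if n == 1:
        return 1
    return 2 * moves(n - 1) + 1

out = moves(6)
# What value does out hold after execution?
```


moves(6)
= 2 * moves(5) + 1
= 2 * (2 * moves(4) + 1) + 1
= 2 * (2 * (2 * moves(3) + 1) + 1) + 1
= 2 * (2 * (2 * (2 * moves(2) + 1) + 1) + 1) + 1
= 2 * (2 * (2 * (2 * (2 * moves(1) + 1) + 1) + 1) + 1) + 1
Now compute bottom-up:
moves(1) = 1
moves(2) = 2 * 1 + 1 = 3
moves(3) = 2 * 3 + 1 = 7
moves(4) = 2 * 7 + 1 = 15
moves(5) = 2 * 15 + 1 = 31
moves(6) = 2 * 31 + 1 = 63
= 63


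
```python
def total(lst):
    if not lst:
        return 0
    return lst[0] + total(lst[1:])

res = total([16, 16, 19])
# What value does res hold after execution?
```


total([16, 16, 19])
= 16 + total([16, 19])
= 16 + 16 + total([19])
= 16 + 16 + 19 + total([])
= 16 + 16 + 19 + 0
= 51


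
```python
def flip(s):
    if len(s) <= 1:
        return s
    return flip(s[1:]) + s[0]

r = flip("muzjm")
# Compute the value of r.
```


flip("muzjm")
= flip("uzjm") + "m"
= flip("zjm") + "u" + "m"
= flip("jm") + "z" + "u" + "m"
= flip("m") + "j" + "z" + "u" + "m"
= "m" + "j" + "z" + "u" + "m"
= "mjzum"


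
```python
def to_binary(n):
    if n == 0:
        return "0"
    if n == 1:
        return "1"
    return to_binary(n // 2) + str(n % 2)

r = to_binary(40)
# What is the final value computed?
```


to_binary(40)
= to_binary(20) + "0"
= to_binary(10) + "0" + "0"
= to_binary(5) + "0" + "0" + "0"
= to_binary(2) + "1" + "0" + "0" + "0"
= to_binary(1) + "0" + "1" + "0" + "0" + "0"
= "1" + "0" + "1" + "0" + "0" + "0"
= "101000"


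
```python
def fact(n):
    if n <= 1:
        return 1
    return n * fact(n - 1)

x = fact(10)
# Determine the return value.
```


fact(10)
= 10 * fact(9)
= 10 * 9 * fact(8)
= 10 * 9 * 8 * fact(7)
= 10 * 9 * 8 * 7 * fact(6)
= 10 * 9 * 8 * 7 * 6 * fact(5)
= 10 * 9 * 8 * 7 * 6 * 5 * fact(4)
= 10 * 9 * 8 * 7 * 6 * 5 * 4 * fact(3)
= 10 * 9 * 8 * 7 * 6 * 5 * 4 * 3 * fact(2)
= 10 * 9 * 8 * 7 * 6 * 5 * 4 * 3 * 2 * fact(1)
= 10 * 9 * 8 * 7 * 6 * 5 * 4 * 3 * 2 * 1
= 3628800


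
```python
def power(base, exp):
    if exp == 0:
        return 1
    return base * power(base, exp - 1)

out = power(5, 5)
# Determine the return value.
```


power(5, 5)
= 5 * power(5, 4)
= 5 * 5 * power(5, 3)
= 5 * 5 * 5 * power(5, 2)
= 5 * 5 * 5 * 5 * power(5, 1)
= 5 * 5 * 5 * 5 * 5 * power(5, 0)
= 5 * 5 * 5 * 5 * 5 * 1
= 3125


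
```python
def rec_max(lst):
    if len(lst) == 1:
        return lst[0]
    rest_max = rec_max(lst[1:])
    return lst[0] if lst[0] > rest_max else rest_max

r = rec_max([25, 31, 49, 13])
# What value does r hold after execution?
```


rec_max([25, 31, 49, 13])
= compare 25 with rec_max([31, 49, 13])
= compare 31 with rec_max([49, 13])
= compare 49 with rec_max([13])
Base: rec_max([13]) = 13
compare 49 with 13: max = 49
compare 31 with 49: max = 49
compare 25 with 49: max = 49
= 49


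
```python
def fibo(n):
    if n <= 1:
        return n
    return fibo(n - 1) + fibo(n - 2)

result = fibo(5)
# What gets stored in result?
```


fibo(5)
= fibo(4) + fibo(3)
= (fibo(3) + fibo(2)) + fibo(3)
Computing bottom-up: fibo(0)=0, fibo(1)=1, fibo(2)=1, fibo(3)=2, fibo(4)=3, fibo(5)=5
= 5


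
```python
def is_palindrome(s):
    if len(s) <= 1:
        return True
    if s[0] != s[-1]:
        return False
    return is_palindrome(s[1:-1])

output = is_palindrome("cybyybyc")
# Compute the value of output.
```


is_palindrome("cybyybyc")
"cybyybyc": s[0]='c' == s[-1]='c' -> is_palindrome("ybyyby")
"ybyyby": s[0]='y' == s[-1]='y' -> is_palindrome("byyb")
"byyb": s[0]='b' == s[-1]='b' -> is_palindrome("yy")
"yy": s[0]='y' == s[-1]='y' -> is_palindrome("")
"": len <= 1 -> True
= True


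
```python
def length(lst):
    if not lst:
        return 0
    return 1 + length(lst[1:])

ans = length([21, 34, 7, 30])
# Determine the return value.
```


length([21, 34, 7, 30])
= 1 + length([34, 7, 30])
= 1 + 1 + length([7, 30])
= 1 + 1 + 1 + length([30])
= 1 + 1 + 1 + 1 + length([])
= 1 + 1 + 1 + 1 + 0
= 4


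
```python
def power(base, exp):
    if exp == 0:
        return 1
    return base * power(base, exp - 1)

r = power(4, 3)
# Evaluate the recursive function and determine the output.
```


power(4, 3)
= 4 * power(4, 2)
= 4 * 4 * power(4, 1)
= 4 * 4 * 4 * power(4, 0)
= 4 * 4 * 4 * 1
= 64


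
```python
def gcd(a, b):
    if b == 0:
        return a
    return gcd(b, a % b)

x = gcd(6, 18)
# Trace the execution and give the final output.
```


gcd(6, 18)
= gcd(18, 6 % 18) = gcd(18, 6)
= gcd(6, 18 % 6) = gcd(6, 0)
b == 0, return a = 6


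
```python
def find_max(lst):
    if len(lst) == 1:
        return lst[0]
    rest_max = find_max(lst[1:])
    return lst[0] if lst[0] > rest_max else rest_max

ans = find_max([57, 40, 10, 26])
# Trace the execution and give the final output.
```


find_max([57, 40, 10, 26])
= compare 57 with find_max([40, 10, 26])
= compare 40 with find_max([10, 26])
= compare 10 with find_max([26])
Base: find_max([26]) = 26
compare 10 with 26: max = 26
compare 40 with 26: max = 40
compare 57 with 40: max = 57
= 57


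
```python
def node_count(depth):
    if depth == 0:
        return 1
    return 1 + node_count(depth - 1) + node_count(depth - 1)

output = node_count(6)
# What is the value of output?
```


node_count(6)
= 1 + node_count(5) + node_count(5)
= 1 + 2 * node_count(5)
node_count(k) = 2^(k+1) - 1
node_count(0) = 1
node_count(1) = 3
node_count(2) = 7
node_count(3) = 15
node_count(4) = 31
node_count(6) = 2^7 - 1 = 127


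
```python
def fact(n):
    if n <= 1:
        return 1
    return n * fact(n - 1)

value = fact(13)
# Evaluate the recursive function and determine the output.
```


fact(13)
= 13 * fact(12)
= 13 * 12 * fact(11)
= 13 * 12 * 11 * fact(10)
= 13 * 12 * 11 * 10 * fact(9)
= 13 * 12 * 11 * 10 * 9 * fact(8)
= 13 * 12 * 11 * 10 * 9 * 8 * fact(7)
= 13 * 12 * 11 * 10 * 9 * 8 * 7 * fact(6)
= 13 * 12 * 11 * 10 * 9 * 8 * 7 * 6 * fact(5)
= 13 * 12 * 11 * 10 * 9 * 8 * 7 * 6 * 5 * fact(4)
= 13 * 12 * 11 * 10 * 9 * 8 * 7 * 6 * 5 * 4 * fact(3)
= 13 * 12 * 11 * 10 * 9 * 8 * 7 * 6 * 5 * 4 * 3 * fact(2)
= 13 * 12 * 11 * 10 * 9 * 8 * 7 * 6 * 5 * 4 * 3 * 2 * fact(1)
= 13 * 12 * 11 * 10 * 9 * 8 * 7 * 6 * 5 * 4 * 3 * 2 * 1
= 6227020800


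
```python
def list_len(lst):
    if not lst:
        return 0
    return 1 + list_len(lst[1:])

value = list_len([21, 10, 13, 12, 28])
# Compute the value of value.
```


list_len([21, 10, 13, 12, 28])
= 1 + list_len([10, 13, 12, 28])
= 1 + 1 + list_len([13, 12, 28])
= 1 + 1 + 1 + list_len([12, 28])
= 1 + 1 + 1 + 1 + list_len([28])
= 1 + 1 + 1 + 1 + 1 + list_len([])
= 1 + 1 + 1 + 1 + 1 + 0
= 5


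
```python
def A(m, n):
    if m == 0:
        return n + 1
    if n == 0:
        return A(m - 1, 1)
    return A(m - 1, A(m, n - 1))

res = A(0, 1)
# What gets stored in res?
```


A(0, 1)
m == 0: return 1 + 1 = 2
= 2


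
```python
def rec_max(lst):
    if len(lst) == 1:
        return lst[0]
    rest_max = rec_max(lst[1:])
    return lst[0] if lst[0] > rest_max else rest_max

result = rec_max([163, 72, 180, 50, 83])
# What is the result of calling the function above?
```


rec_max([163, 72, 180, 50, 83])
= compare 163 with rec_max([72, 180, 50, 83])
= compare 72 with rec_max([180, 50, 83])
= compare 180 with rec_max([50, 83])
= compare 50 with rec_max([83])
Base: rec_max([83]) = 83
compare 50 with 83: max = 83
compare 180 with 83: max = 180
compare 72 with 180: max = 180
compare 163 with 180: max = 180
= 180


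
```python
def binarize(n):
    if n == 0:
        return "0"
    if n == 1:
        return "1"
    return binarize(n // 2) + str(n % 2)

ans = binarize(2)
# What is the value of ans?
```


binarize(2)
= binarize(1) + "0"
= "1" + "0"
= "10"


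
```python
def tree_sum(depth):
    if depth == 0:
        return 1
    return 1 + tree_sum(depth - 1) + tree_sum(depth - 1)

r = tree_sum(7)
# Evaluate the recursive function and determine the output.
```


tree_sum(7)
= 1 + tree_sum(6) + tree_sum(6)
= 1 + 2 * tree_sum(6)
tree_sum(k) = 2^(k+1) - 1
tree_sum(0) = 1
tree_sum(1) = 3
tree_sum(2) = 7
tree_sum(3) = 15
tree_sum(4) = 31
tree_sum(7) = 2^8 - 1 = 255


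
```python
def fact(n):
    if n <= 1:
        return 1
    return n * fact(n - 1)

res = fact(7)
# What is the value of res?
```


fact(7)
= 7 * fact(6)
= 7 * 6 * fact(5)
= 7 * 6 * 5 * fact(4)
= 7 * 6 * 5 * 4 * fact(3)
= 7 * 6 * 5 * 4 * 3 * fact(2)
= 7 * 6 * 5 * 4 * 3 * 2 * fact(1)
= 7 * 6 * 5 * 4 * 3 * 2 * 1
= 5040


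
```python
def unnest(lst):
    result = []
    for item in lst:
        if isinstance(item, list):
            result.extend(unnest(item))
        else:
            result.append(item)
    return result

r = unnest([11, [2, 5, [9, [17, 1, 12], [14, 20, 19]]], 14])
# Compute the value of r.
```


unnest([11, [2, 5, [9, [17, 1, 12], [14, 20, 19]]], 14])
Processing each element:
  11 is not a list -> append 11
  [2, 5, [9, [17, 1, 12], [14, 20, 19]]] is a list -> unnest recursively -> [2, 5, 9, 17, 1, 12, 14, 20, 19]
  14 is not a list -> append 14
= [11, 2, 5, 9, 17, 1, 12, 14, 20, 19, 14]


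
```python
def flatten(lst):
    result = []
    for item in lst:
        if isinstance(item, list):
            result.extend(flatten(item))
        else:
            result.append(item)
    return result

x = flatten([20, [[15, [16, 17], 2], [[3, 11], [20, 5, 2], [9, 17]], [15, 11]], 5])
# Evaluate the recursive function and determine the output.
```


flatten([20, [[15, [16, 17], 2], [[3, 11], [20, 5, 2], [9, 17]], [15, 11]], 5])
Processing each element:
  20 is not a list -> append 20
  [[15, [16, 17], 2], [[3, 11], [20, 5, 2], [9, 17]], [15, 11]] is a list -> flatten recursively -> [15, 16, 17, 2, 3, 11, 20, 5, 2, 9, 17, 15, 11]
  5 is not a list -> append 5
= [20, 15, 16, 17, 2, 3, 11, 20, 5, 2, 9, 17, 15, 11, 5]


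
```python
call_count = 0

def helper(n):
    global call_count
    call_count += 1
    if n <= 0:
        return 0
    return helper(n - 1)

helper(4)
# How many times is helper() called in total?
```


helper(4) calls helper(3) calls ... calls helper(0)
Total calls: 4 + 1 (for base case) = 5


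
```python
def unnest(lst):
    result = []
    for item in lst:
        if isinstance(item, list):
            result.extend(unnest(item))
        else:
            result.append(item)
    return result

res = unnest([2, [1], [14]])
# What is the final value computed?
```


unnest([2, [1], [14]])
Processing each element:
  2 is not a list -> append 2
  [1] is a list -> unnest recursively -> [1]
  [14] is a list -> unnest recursively -> [14]
= [2, 1, 14]


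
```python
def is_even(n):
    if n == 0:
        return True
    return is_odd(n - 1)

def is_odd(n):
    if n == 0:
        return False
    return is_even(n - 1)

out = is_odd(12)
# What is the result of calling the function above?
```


is_odd(12)
= is_even(11)
= is_odd(10)
= is_even(9)
= is_odd(8)
= is_even(7)
= is_odd(6)
= is_even(5)
= is_odd(4)
= is_even(3)
= is_odd(2)
= is_even(1)
= is_odd(0)
n == 0: return False
= False


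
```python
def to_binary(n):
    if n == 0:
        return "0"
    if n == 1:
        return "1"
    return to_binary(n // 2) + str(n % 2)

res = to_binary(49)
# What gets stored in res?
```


to_binary(49)
= to_binary(24) + "1"
= to_binary(12) + "0" + "1"
= to_binary(6) + "0" + "0" + "1"
= to_binary(3) + "0" + "0" + "0" + "1"
= to_binary(1) + "1" + "0" + "0" + "0" + "1"
= "1" + "1" + "0" + "0" + "0" + "1"
= "110001"


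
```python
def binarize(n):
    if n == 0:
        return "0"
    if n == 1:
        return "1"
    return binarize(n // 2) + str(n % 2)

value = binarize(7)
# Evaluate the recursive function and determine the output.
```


binarize(7)
= binarize(3) + "1"
= binarize(1) + "1" + "1"
= "1" + "1" + "1"
= "111"


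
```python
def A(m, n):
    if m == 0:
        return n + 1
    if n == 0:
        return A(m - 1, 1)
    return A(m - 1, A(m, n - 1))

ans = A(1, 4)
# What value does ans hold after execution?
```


A(1, 4)
= A(0, A(1, 3))
First compute A(1, 3) = 5
= A(0, 5)
= 6


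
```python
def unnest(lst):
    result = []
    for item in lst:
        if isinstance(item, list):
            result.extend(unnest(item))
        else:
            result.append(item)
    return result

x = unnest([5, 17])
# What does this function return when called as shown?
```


unnest([5, 17])
Processing each element:
  5 is not a list -> append 5
  17 is not a list -> append 17
= [5, 17]


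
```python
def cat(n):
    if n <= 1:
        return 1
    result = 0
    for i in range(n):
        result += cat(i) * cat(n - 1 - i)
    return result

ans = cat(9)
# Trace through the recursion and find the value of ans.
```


cat(9)
= sum of cat(i) * cat(9-1-i) for i in 0..8
First compute sub-values bottom-up:
  cat(0) = 1, cat(1) = 1
  cat(2) = 1*1 + 1*1 = 2
  cat(3) = 1*2 + 1*1 + 2*1 = 5
  cat(4) = 1*5 + 1*2 + 2*1 + 5*1 = 14
  cat(5) = 1*14 + 1*5 + 2*2 + 5*1 + 14*1 = 42
  cat(6) = 1*42 + 1*14 + 2*5 + 5*2 + 14*1 + 42*1 = 132
  cat(7) = 1*132 + 1*42 + 2*14 + 5*5 + 14*2 + 42*1 + 132*1 = 429
  cat(8) = 1*429 + 1*132 + 2*42 + 5*14 + 14*5 + 42*2 + 132*1 + 429*1 = 1430
Now cat(9):
  cat(0)*cat(8) = 1*1430 = 1430
  cat(1)*cat(7) = 1*429 = 429
  cat(2)*cat(6) = 2*132 = 264
  cat(3)*cat(5) = 5*42 = 210
  cat(4)*cat(4) = 14*14 = 196
  cat(5)*cat(3) = 42*5 = 210
  cat(6)*cat(2) = 132*2 = 264
  cat(7)*cat(1) = 429*1 = 429
  cat(8)*cat(0) = 1430*1 = 1430
= 1430 + 429 + 264 + 210 + 196 + 210 + 264 + 429 + 1430
= 4862


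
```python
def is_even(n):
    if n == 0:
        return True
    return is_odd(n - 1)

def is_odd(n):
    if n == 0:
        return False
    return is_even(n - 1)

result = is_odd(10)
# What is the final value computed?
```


is_odd(10)
= is_even(9)
= is_odd(8)
= is_even(7)
= is_odd(6)
= is_even(5)
= is_odd(4)
= is_even(3)
= is_odd(2)
= is_even(1)
= is_odd(0)
n == 0: return False
= False


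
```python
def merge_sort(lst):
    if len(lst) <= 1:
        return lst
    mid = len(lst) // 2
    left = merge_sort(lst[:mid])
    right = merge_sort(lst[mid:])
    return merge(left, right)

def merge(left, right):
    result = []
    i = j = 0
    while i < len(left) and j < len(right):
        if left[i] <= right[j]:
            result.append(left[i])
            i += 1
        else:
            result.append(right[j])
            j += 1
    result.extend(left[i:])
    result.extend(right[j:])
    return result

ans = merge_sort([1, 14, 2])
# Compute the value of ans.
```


merge_sort([1, 14, 2])
Split into [1] and [14, 2]
Left sorted: [1]
Right sorted: [2, 14]
Merge [1] and [2, 14]
= [1, 2, 14]


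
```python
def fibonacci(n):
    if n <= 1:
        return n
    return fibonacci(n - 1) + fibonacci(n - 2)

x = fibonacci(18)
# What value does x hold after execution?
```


fibonacci(18)
= fibonacci(17) + fibonacci(16)
= (fibonacci(16) + fibonacci(15)) + fibonacci(16)
Computing bottom-up: fibonacci(0)=0, fibonacci(1)=1, fibonacci(2)=1, fibonacci(3)=2, fibonacci(4)=3, fibonacci(5)=5, fibonacci(6)=8, fibonacci(7)=13, fibonacci(8)=21, fibonacci(9)=34, fibonacci(10)=55, fibonacci(11)=89, fibonacci(12)=144, fibonacci(13)=233, fibonacci(14)=377, fibonacci(15)=610, fibonacci(16)=987, fibonacci(17)=1597, fibonacci(18)=2584
= 2584


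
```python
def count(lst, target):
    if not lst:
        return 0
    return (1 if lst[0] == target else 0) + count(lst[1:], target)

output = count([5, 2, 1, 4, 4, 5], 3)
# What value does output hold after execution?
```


count([5, 2, 1, 4, 4, 5], 3)
lst[0]=5 != 3: 0 + count([2, 1, 4, 4, 5], 3)
lst[0]=2 != 3: 0 + count([1, 4, 4, 5], 3)
lst[0]=1 != 3: 0 + count([4, 4, 5], 3)
lst[0]=4 != 3: 0 + count([4, 5], 3)
lst[0]=4 != 3: 0 + count([5], 3)
lst[0]=5 != 3: 0 + count([], 3)
= 0
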